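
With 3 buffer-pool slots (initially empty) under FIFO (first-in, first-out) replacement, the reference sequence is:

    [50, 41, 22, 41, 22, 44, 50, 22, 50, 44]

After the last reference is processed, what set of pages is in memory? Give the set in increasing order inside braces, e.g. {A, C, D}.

50 → miss, frames {50}
41 → miss, frames {50,41}
22 → miss, frames {50,41,22}
41 → hit
22 → hit
44 → miss, evict 50, frames {41,22,44}
50 → miss, evict 41, frames {22,44,50}
22 → hit
50 → hit
44 → hit

{22, 44, 50}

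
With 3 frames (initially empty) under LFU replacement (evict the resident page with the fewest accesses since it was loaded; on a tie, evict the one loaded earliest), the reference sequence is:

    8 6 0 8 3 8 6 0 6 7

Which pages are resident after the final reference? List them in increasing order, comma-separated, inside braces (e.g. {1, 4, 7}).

8 → fault, frames (8)
6 → fault, frames (8 6)
0 → fault, frames (8 6 0)
8 → hit
3 → fault, evict 6, frames (8 0 3)
8 → hit
6 → fault, evict 0, frames (8 3 6)
0 → fault, evict 3, frames (8 6 0)
6 → hit
7 → fault, evict 0, frames (8 6 7)

{6, 7, 8}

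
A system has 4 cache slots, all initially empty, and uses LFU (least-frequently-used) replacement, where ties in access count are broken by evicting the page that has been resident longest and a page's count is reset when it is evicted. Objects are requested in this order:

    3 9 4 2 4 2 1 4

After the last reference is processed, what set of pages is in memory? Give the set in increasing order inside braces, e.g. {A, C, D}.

3 -> miss, frames {3}
9 -> miss, frames {3,9}
4 -> miss, frames {3,9,4}
2 -> miss, frames {3,9,4,2}
4 -> hit
2 -> hit
1 -> miss, evict 3, frames {9,4,2,1}
4 -> hit

{1, 2, 4, 9}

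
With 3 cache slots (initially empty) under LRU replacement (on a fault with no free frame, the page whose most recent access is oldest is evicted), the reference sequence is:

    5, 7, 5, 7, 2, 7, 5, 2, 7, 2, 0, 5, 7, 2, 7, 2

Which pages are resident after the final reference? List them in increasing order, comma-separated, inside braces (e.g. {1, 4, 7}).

{2, 5, 7}

5: miss, frames {5}
7: miss, frames {5,7}
5: hit
7: hit
2: miss, frames {5,7,2}
7: hit
5: hit
2: hit
7: hit
2: hit
0: miss, evict 5, frames {7,2,0}
5: miss, evict 7, frames {2,0,5}
7: miss, evict 2, frames {0,5,7}
2: miss, evict 0, frames {5,7,2}
7: hit
2: hit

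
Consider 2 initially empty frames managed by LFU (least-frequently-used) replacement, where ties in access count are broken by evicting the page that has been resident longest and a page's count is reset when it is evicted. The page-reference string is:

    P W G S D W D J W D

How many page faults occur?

8

P -> miss, frames [P]
W -> miss, frames [P, W]
G -> miss, evict P, frames [W, G]
S -> miss, evict W, frames [G, S]
D -> miss, evict G, frames [S, D]
W -> miss, evict S, frames [D, W]
D -> hit
J -> miss, evict W, frames [D, J]
W -> miss, evict J, frames [D, W]
D -> hit
Page faults: 8.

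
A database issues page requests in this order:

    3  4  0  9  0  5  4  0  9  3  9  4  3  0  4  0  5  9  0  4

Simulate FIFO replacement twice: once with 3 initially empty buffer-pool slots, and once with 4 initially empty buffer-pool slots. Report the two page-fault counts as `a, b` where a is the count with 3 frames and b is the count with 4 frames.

3 frames: F F F F . F F F F F . F . F . . F F . F → 14 faults.
4 frames: F F F F . F . . . F . F . F . . . F . . → 9 faults.
9 < 14: adding a frame reduced faults, as is typical.

14, 9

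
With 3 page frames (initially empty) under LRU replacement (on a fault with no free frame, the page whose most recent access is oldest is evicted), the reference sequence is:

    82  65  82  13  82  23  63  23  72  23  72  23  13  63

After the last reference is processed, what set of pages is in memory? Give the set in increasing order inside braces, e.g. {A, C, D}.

82 → fault, frames {82}
65 → fault, frames {82,65}
82 → hit
13 → fault, frames {65,82,13}
82 → hit
23 → fault, evict 65, frames {13,82,23}
63 → fault, evict 13, frames {82,23,63}
23 → hit
72 → fault, evict 82, frames {63,23,72}
23 → hit
72 → hit
23 → hit
13 → fault, evict 63, frames {72,23,13}
63 → fault, evict 72, frames {23,13,63}

{13, 23, 63}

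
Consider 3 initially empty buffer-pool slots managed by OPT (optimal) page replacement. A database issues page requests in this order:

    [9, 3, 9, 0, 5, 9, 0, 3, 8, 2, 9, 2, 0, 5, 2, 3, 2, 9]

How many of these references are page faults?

9 → fault, frames {9}
3 → fault, frames {9,3}
9 → hit
0 → fault, frames {9,3,0}
5 → fault, evict 3, frames {9,0,5}
9 → hit
0 → hit
3 → fault, evict 5, frames {9,0,3}
8 → fault, evict 3, frames {9,0,8}
2 → fault, evict 8, frames {9,0,2}
9 → hit
2 → hit
0 → hit
5 → fault, evict 0, frames {9,2,5}
2 → hit
3 → fault, evict 5, frames {9,2,3}
2 → hit
9 → hit
Page faults: 9.

9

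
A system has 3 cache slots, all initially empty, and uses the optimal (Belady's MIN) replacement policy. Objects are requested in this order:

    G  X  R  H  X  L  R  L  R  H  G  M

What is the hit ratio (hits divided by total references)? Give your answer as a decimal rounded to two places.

G: fault, frames (G)
X: fault, frames (G X)
R: fault, frames (G X R)
H: fault, evict G, frames (X R H)
X: hit
L: fault, evict X, frames (R H L)
R: hit
L: hit
R: hit
H: hit
G: fault, evict L, frames (R H G)
M: fault, evict G, frames (R H M)
Hits: 5 of 12 references → 5/12 = 0.4167.

0.42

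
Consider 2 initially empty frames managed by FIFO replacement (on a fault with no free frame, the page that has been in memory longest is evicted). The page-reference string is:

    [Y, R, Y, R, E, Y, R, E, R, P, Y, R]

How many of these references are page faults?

9

Y -> fault, frames [Y]
R -> fault, frames [Y, R]
Y -> hit
R -> hit
E -> fault, evict Y, frames [R, E]
Y -> fault, evict R, frames [E, Y]
R -> fault, evict E, frames [Y, R]
E -> fault, evict Y, frames [R, E]
R -> hit
P -> fault, evict R, frames [E, P]
Y -> fault, evict E, frames [P, Y]
R -> fault, evict P, frames [Y, R]
Page faults: 9.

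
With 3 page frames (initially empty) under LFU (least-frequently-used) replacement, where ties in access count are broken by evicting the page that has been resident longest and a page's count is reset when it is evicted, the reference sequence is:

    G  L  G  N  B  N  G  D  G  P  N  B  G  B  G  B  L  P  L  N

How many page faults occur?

11

G: miss, frames {G}
L: miss, frames {G,L}
G: hit
N: miss, frames {G,L,N}
B: miss, evict L, frames {G,N,B}
N: hit
G: hit
D: miss, evict B, frames {G,N,D}
G: hit
P: miss, evict D, frames {G,N,P}
N: hit
B: miss, evict P, frames {G,N,B}
G: hit
B: hit
G: hit
B: hit
L: miss, evict N, frames {G,B,L}
P: miss, evict L, frames {G,B,P}
L: miss, evict P, frames {G,B,L}
N: miss, evict L, frames {G,B,N}
Page faults: 11.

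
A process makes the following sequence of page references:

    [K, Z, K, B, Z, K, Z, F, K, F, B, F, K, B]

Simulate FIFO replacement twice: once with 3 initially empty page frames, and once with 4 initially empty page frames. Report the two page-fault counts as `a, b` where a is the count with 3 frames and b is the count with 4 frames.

3 frames: F F . F . . . F F . . . . . → 5 faults.
4 frames: F F . F . . . F . . . . . . → 4 faults.
4 < 5: adding a frame reduced faults, as is typical.

5, 4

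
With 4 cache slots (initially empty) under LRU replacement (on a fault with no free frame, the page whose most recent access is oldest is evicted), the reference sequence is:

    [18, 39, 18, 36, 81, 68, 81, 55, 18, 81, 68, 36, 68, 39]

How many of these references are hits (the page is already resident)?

5

18 → fault, frames (18)
39 → fault, frames (18 39)
18 → hit
36 → fault, frames (39 18 36)
81 → fault, frames (39 18 36 81)
68 → fault, evict 39, frames (18 36 81 68)
81 → hit
55 → fault, evict 18, frames (36 68 81 55)
18 → fault, evict 36, frames (68 81 55 18)
81 → hit
68 → hit
36 → fault, evict 55, frames (18 81 68 36)
68 → hit
39 → fault, evict 18, frames (81 36 68 39)
Hits: 5.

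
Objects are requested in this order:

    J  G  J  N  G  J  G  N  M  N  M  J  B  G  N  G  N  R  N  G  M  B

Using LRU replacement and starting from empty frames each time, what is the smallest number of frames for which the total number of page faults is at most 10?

4

f=1: 22 faults
f=2: 15 faults
f=3: 11 faults
f=4: 10 faults
f=5: 7 faults
f=6: 6 faults
Smallest f with faults ≤ 10 is 4.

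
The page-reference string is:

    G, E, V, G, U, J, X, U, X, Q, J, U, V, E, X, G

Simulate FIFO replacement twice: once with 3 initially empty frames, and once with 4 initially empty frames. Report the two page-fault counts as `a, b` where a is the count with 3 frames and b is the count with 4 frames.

12, 10

3 frames: F F F . F F F . . F . F F F F F → 12 faults.
4 frames: F F F . F F F . . F . . F F . F → 10 faults.
10 < 12: adding a frame reduced faults, as is typical.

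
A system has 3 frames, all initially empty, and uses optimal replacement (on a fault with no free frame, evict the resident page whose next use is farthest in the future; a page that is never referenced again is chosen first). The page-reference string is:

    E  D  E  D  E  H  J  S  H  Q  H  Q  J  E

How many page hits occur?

E -> miss, frames (E)
D -> miss, frames (E D)
E -> hit
D -> hit
E -> hit
H -> miss, frames (E D H)
J -> miss, evict D, frames (E H J)
S -> miss, evict E, frames (H J S)
H -> hit
Q -> miss, evict S, frames (H J Q)
H -> hit
Q -> hit
J -> hit
E -> miss, evict Q, frames (H J E)
Hits: 7.

7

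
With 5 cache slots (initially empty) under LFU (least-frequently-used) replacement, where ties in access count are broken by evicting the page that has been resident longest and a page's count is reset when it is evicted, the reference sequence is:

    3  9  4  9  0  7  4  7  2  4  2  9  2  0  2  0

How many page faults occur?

3 → fault, frames {3}
9 → fault, frames {3,9}
4 → fault, frames {3,9,4}
9 → hit
0 → fault, frames {3,9,4,0}
7 → fault, frames {3,9,4,0,7}
4 → hit
7 → hit
2 → fault, evict 3, frames {9,4,0,7,2}
4 → hit
2 → hit
9 → hit
2 → hit
0 → hit
2 → hit
0 → hit
Page faults: 6.

6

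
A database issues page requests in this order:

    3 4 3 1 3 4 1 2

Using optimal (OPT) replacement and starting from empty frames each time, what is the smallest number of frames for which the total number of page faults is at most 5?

f=1: 8 faults
f=2: 5 faults
f=3: 4 faults
f=4: 4 faults
Smallest f with faults ≤ 5 is 2.

2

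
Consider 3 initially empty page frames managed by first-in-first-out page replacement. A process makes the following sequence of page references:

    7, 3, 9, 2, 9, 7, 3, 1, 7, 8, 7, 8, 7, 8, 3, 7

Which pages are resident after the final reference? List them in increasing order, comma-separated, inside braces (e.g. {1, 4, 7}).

{3, 7, 8}

7 → miss, frames (7)
3 → miss, frames (7 3)
9 → miss, frames (7 3 9)
2 → miss, evict 7, frames (3 9 2)
9 → hit
7 → miss, evict 3, frames (9 2 7)
3 → miss, evict 9, frames (2 7 3)
1 → miss, evict 2, frames (7 3 1)
7 → hit
8 → miss, evict 7, frames (3 1 8)
7 → miss, evict 3, frames (1 8 7)
8 → hit
7 → hit
8 → hit
3 → miss, evict 1, frames (8 7 3)
7 → hit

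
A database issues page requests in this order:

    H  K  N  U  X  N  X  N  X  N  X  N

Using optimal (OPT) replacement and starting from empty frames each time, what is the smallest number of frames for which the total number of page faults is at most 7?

f=1: 12 faults
f=2: 5 faults
f=3: 5 faults
f=4: 5 faults
f=5: 5 faults
Smallest f with faults ≤ 7 is 2.

2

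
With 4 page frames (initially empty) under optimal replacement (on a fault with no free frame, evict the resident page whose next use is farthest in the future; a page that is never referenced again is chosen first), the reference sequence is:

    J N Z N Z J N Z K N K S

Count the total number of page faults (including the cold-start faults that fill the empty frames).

J -> fault, frames {J}
N -> fault, frames {J,N}
Z -> fault, frames {J,N,Z}
N -> hit
Z -> hit
J -> hit
N -> hit
Z -> hit
K -> fault, frames {J,N,Z,K}
N -> hit
K -> hit
S -> fault, evict K, frames {J,N,Z,S}
Page faults: 5.

5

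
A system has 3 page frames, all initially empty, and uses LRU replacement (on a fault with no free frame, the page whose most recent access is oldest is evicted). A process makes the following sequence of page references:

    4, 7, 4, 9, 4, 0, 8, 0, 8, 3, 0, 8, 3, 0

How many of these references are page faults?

6

4 → miss, frames {4}
7 → miss, frames {4,7}
4 → hit
9 → miss, frames {7,4,9}
4 → hit
0 → miss, evict 7, frames {9,4,0}
8 → miss, evict 9, frames {4,0,8}
0 → hit
8 → hit
3 → miss, evict 4, frames {0,8,3}
0 → hit
8 → hit
3 → hit
0 → hit
Page faults: 6.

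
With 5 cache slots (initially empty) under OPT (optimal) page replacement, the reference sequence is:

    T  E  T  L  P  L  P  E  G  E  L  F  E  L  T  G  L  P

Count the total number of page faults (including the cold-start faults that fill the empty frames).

T -> fault, frames {T}
E -> fault, frames {T,E}
T -> hit
L -> fault, frames {T,E,L}
P -> fault, frames {T,E,L,P}
L -> hit
P -> hit
E -> hit
G -> fault, frames {T,E,L,P,G}
E -> hit
L -> hit
F -> fault, evict P, frames {T,E,L,G,F}
E -> hit
L -> hit
T -> hit
G -> hit
L -> hit
P -> fault, evict F, frames {T,E,L,G,P}
Page faults: 7.

7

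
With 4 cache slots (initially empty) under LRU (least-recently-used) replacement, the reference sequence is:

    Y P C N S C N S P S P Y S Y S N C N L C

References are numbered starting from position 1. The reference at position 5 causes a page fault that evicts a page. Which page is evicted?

Y

pos 1: Y: miss, frames (Y)
pos 2: P: miss, frames (Y P)
pos 3: C: miss, frames (Y P C)
pos 4: N: miss, frames (Y P C N)
pos 5: S: miss, evict Y, frames (P C N S)
At position 5, page Y is evicted.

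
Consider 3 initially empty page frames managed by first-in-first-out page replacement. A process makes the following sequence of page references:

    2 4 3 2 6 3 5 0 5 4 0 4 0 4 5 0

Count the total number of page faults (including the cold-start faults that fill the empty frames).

2 -> miss, frames (2)
4 -> miss, frames (2 4)
3 -> miss, frames (2 4 3)
2 -> hit
6 -> miss, evict 2, frames (4 3 6)
3 -> hit
5 -> miss, evict 4, frames (3 6 5)
0 -> miss, evict 3, frames (6 5 0)
5 -> hit
4 -> miss, evict 6, frames (5 0 4)
0 -> hit
4 -> hit
0 -> hit
4 -> hit
5 -> hit
0 -> hit
Page faults: 7.

7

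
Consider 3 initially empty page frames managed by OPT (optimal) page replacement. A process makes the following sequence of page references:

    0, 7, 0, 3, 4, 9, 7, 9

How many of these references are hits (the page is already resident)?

0: fault, frames (0)
7: fault, frames (0 7)
0: hit
3: fault, frames (0 7 3)
4: fault, evict 3, frames (0 7 4)
9: fault, evict 4, frames (0 7 9)
7: hit
9: hit
Hits: 3.

3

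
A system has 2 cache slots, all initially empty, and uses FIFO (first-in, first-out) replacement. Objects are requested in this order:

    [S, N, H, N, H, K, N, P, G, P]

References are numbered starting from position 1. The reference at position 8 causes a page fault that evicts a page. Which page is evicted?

K

pos 1: S: fault, frames {S}
pos 2: N: fault, frames {S,N}
pos 3: H: fault, evict S, frames {N,H}
pos 4: N: hit
pos 5: H: hit
pos 6: K: fault, evict N, frames {H,K}
pos 7: N: fault, evict H, frames {K,N}
pos 8: P: fault, evict K, frames {N,P}
At position 8, page K is evicted.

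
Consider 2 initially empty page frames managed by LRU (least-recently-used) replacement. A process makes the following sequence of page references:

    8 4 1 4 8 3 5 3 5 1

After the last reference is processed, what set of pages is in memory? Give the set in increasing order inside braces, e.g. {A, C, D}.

{1, 5}

8: miss, frames (8)
4: miss, frames (8 4)
1: miss, evict 8, frames (4 1)
4: hit
8: miss, evict 1, frames (4 8)
3: miss, evict 4, frames (8 3)
5: miss, evict 8, frames (3 5)
3: hit
5: hit
1: miss, evict 3, frames (5 1)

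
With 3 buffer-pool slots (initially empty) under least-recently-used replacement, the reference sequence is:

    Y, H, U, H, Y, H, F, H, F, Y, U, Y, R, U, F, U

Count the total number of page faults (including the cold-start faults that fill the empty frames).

7

Y → fault, frames [Y]
H → fault, frames [Y, H]
U → fault, frames [Y, H, U]
H → hit
Y → hit
H → hit
F → fault, evict U, frames [Y, H, F]
H → hit
F → hit
Y → hit
U → fault, evict H, frames [F, Y, U]
Y → hit
R → fault, evict F, frames [U, Y, R]
U → hit
F → fault, evict Y, frames [R, U, F]
U → hit
Page faults: 7.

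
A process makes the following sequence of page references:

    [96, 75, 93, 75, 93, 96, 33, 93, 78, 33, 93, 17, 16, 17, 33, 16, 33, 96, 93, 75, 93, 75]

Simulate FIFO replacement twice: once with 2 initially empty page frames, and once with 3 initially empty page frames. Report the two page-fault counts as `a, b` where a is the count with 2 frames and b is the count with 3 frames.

15, 11

2 frames: F F F . . F F F F F F F F . F . . F F F . . → 15 faults.
3 frames: F F F . . . F . F . . F F . F . . F F F . . → 11 faults.
11 < 15: adding a frame reduced faults, as is typical.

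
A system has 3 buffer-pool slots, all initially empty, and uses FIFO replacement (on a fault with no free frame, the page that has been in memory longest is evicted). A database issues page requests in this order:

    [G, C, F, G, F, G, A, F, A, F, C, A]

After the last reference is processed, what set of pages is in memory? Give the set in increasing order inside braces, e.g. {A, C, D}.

{A, C, F}

G -> fault, frames (G)
C -> fault, frames (G C)
F -> fault, frames (G C F)
G -> hit
F -> hit
G -> hit
A -> fault, evict G, frames (C F A)
F -> hit
A -> hit
F -> hit
C -> hit
A -> hit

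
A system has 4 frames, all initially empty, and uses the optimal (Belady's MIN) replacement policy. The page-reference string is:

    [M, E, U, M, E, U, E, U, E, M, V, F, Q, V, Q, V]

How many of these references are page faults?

M -> fault, frames [M]
E -> fault, frames [M, E]
U -> fault, frames [M, E, U]
M -> hit
E -> hit
U -> hit
E -> hit
U -> hit
E -> hit
M -> hit
V -> fault, frames [M, E, U, V]
F -> fault, evict U, frames [M, E, V, F]
Q -> fault, evict F, frames [M, E, V, Q]
V -> hit
Q -> hit
V -> hit
Page faults: 6.

6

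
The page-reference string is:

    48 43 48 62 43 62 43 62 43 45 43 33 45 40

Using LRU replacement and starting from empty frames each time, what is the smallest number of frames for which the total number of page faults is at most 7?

3

f=1: 14 faults
f=2: 8 faults
f=3: 6 faults
f=4: 6 faults
f=5: 6 faults
f=6: 6 faults
Smallest f with faults ≤ 7 is 3.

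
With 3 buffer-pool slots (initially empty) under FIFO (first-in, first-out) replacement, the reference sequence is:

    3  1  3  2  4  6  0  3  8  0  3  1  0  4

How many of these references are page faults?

3: fault, frames (3)
1: fault, frames (3 1)
3: hit
2: fault, frames (3 1 2)
4: fault, evict 3, frames (1 2 4)
6: fault, evict 1, frames (2 4 6)
0: fault, evict 2, frames (4 6 0)
3: fault, evict 4, frames (6 0 3)
8: fault, evict 6, frames (0 3 8)
0: hit
3: hit
1: fault, evict 0, frames (3 8 1)
0: fault, evict 3, frames (8 1 0)
4: fault, evict 8, frames (1 0 4)
Page faults: 11.

11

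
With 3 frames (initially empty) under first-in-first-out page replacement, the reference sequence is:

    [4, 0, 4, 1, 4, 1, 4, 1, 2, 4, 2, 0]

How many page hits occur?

4 -> miss, frames (4)
0 -> miss, frames (4 0)
4 -> hit
1 -> miss, frames (4 0 1)
4 -> hit
1 -> hit
4 -> hit
1 -> hit
2 -> miss, evict 4, frames (0 1 2)
4 -> miss, evict 0, frames (1 2 4)
2 -> hit
0 -> miss, evict 1, frames (2 4 0)
Hits: 6.

6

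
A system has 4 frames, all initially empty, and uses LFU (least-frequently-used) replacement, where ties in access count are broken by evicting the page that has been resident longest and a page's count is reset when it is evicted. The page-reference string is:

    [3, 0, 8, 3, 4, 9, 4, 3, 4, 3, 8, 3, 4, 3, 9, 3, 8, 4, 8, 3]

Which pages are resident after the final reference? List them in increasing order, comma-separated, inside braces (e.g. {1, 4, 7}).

{3, 4, 8, 9}

3: miss, frames [3]
0: miss, frames [3, 0]
8: miss, frames [3, 0, 8]
3: hit
4: miss, frames [3, 0, 8, 4]
9: miss, evict 0, frames [3, 8, 4, 9]
4: hit
3: hit
4: hit
3: hit
8: hit
3: hit
4: hit
3: hit
9: hit
3: hit
8: hit
4: hit
8: hit
3: hit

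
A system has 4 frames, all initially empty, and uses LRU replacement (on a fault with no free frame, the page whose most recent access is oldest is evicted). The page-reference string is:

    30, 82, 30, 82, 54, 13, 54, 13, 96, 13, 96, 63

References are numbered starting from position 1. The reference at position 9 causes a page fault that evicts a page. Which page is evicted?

pos 1: 30: miss, frames [30]
pos 2: 82: miss, frames [30, 82]
pos 3: 30: hit
pos 4: 82: hit
pos 5: 54: miss, frames [30, 82, 54]
pos 6: 13: miss, frames [30, 82, 54, 13]
pos 7: 54: hit
pos 8: 13: hit
pos 9: 96: miss, evict 30, frames [82, 54, 13, 96]
At position 9, page 30 is evicted.

30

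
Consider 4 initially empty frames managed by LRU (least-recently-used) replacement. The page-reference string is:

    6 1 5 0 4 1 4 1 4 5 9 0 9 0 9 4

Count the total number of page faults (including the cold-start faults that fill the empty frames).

6 -> fault, frames (6)
1 -> fault, frames (6 1)
5 -> fault, frames (6 1 5)
0 -> fault, frames (6 1 5 0)
4 -> fault, evict 6, frames (1 5 0 4)
1 -> hit
4 -> hit
1 -> hit
4 -> hit
5 -> hit
9 -> fault, evict 0, frames (1 4 5 9)
0 -> fault, evict 1, frames (4 5 9 0)
9 -> hit
0 -> hit
9 -> hit
4 -> hit
Page faults: 7.

7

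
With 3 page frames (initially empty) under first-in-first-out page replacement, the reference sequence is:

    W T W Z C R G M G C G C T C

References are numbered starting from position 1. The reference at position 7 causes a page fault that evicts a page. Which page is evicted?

Z

pos 1: W: miss, frames [W]
pos 2: T: miss, frames [W, T]
pos 3: W: hit
pos 4: Z: miss, frames [W, T, Z]
pos 5: C: miss, evict W, frames [T, Z, C]
pos 6: R: miss, evict T, frames [Z, C, R]
pos 7: G: miss, evict Z, frames [C, R, G]
At position 7, page Z is evicted.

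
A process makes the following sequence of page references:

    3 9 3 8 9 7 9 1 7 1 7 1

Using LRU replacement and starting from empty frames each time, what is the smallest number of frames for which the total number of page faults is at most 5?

f=1: 12 faults
f=2: 7 faults
f=3: 5 faults
f=4: 5 faults
f=5: 5 faults
Smallest f with faults ≤ 5 is 3.

3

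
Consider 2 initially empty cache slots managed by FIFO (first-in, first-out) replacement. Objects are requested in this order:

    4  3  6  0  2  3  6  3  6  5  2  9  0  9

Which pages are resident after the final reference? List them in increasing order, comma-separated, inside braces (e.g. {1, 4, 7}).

{0, 9}

4 → fault, frames (4)
3 → fault, frames (4 3)
6 → fault, evict 4, frames (3 6)
0 → fault, evict 3, frames (6 0)
2 → fault, evict 6, frames (0 2)
3 → fault, evict 0, frames (2 3)
6 → fault, evict 2, frames (3 6)
3 → hit
6 → hit
5 → fault, evict 3, frames (6 5)
2 → fault, evict 6, frames (5 2)
9 → fault, evict 5, frames (2 9)
0 → fault, evict 2, frames (9 0)
9 → hit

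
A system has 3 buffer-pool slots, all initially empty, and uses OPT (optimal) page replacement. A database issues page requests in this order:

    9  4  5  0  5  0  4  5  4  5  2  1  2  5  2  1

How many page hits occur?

9 -> miss, frames {9}
4 -> miss, frames {9,4}
5 -> miss, frames {9,4,5}
0 -> miss, evict 9, frames {4,5,0}
5 -> hit
0 -> hit
4 -> hit
5 -> hit
4 -> hit
5 -> hit
2 -> miss, evict 0, frames {4,5,2}
1 -> miss, evict 4, frames {5,2,1}
2 -> hit
5 -> hit
2 -> hit
1 -> hit
Hits: 10.

10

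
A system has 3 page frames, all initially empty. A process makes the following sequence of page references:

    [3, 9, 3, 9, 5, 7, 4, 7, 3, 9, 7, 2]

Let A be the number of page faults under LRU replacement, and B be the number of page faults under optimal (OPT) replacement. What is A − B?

Under LRU: F F . . F F F . F F . F → 8 faults.
Under OPT: F F . . F F F . . F . F → 7 faults.
A − B = 8 − 7 = 1.

1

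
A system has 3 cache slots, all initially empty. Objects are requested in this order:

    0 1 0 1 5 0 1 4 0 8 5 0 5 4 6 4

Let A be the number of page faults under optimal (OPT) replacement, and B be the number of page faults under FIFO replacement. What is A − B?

Under OPT: F F . . F . . F . F . . . F F . → 7 faults.
Under FIFO: F F . . F . . F F F F . . F F . → 9 faults.
A − B = 7 − 9 = -2.

-2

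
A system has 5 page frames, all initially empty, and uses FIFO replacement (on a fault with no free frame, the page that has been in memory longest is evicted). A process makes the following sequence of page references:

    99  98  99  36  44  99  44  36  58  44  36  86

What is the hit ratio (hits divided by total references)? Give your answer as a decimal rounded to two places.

0.50

99: miss, frames (99)
98: miss, frames (99 98)
99: hit
36: miss, frames (99 98 36)
44: miss, frames (99 98 36 44)
99: hit
44: hit
36: hit
58: miss, frames (99 98 36 44 58)
44: hit
36: hit
86: miss, evict 99, frames (98 36 44 58 86)
Hits: 6 of 12 references → 6/12 = 0.5000.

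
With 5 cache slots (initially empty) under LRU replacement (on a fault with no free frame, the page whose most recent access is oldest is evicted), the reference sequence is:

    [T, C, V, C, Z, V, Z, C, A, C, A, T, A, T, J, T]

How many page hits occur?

10

T -> fault, frames [T]
C -> fault, frames [T, C]
V -> fault, frames [T, C, V]
C -> hit
Z -> fault, frames [T, V, C, Z]
V -> hit
Z -> hit
C -> hit
A -> fault, frames [T, V, Z, C, A]
C -> hit
A -> hit
T -> hit
A -> hit
T -> hit
J -> fault, evict V, frames [Z, C, A, T, J]
T -> hit
Hits: 10.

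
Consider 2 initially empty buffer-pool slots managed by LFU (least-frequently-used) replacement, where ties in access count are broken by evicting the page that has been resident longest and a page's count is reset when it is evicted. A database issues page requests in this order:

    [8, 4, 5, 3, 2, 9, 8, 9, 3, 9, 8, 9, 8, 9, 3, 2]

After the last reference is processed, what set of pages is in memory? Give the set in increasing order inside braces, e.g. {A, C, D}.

8: miss, frames [8]
4: miss, frames [8, 4]
5: miss, evict 8, frames [4, 5]
3: miss, evict 4, frames [5, 3]
2: miss, evict 5, frames [3, 2]
9: miss, evict 3, frames [2, 9]
8: miss, evict 2, frames [9, 8]
9: hit
3: miss, evict 8, frames [9, 3]
9: hit
8: miss, evict 3, frames [9, 8]
9: hit
8: hit
9: hit
3: miss, evict 8, frames [9, 3]
2: miss, evict 3, frames [9, 2]

{2, 9}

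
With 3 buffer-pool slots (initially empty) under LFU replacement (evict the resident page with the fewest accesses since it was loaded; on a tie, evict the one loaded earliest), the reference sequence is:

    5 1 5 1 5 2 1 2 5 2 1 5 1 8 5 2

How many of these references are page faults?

5

5 → miss, frames [5]
1 → miss, frames [5, 1]
5 → hit
1 → hit
5 → hit
2 → miss, frames [5, 1, 2]
1 → hit
2 → hit
5 → hit
2 → hit
1 → hit
5 → hit
1 → hit
8 → miss, evict 2, frames [5, 1, 8]
5 → hit
2 → miss, evict 8, frames [5, 1, 2]
Page faults: 5.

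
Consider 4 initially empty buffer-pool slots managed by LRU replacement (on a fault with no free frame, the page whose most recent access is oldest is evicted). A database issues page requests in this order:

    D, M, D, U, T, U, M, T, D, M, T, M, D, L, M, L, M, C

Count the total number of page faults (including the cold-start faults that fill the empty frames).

6

D → fault, frames {D}
M → fault, frames {D,M}
D → hit
U → fault, frames {M,D,U}
T → fault, frames {M,D,U,T}
U → hit
M → hit
T → hit
D → hit
M → hit
T → hit
M → hit
D → hit
L → fault, evict U, frames {T,M,D,L}
M → hit
L → hit
M → hit
C → fault, evict T, frames {D,L,M,C}
Page faults: 6.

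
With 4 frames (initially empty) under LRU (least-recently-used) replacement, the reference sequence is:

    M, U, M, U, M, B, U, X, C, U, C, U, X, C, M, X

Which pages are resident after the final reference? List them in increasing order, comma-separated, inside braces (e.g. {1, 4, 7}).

M: fault, frames (M)
U: fault, frames (M U)
M: hit
U: hit
M: hit
B: fault, frames (U M B)
U: hit
X: fault, frames (M B U X)
C: fault, evict M, frames (B U X C)
U: hit
C: hit
U: hit
X: hit
C: hit
M: fault, evict B, frames (U X C M)
X: hit

{C, M, U, X}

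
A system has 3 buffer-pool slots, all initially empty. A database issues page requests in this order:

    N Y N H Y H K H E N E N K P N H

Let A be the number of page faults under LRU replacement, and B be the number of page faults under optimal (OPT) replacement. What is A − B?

Under LRU: F F . F . . F . F F . . F F . F → 9 faults.
Under OPT: F F . F . . F . F . . . . F . F → 7 faults.
A − B = 9 − 7 = 2.

2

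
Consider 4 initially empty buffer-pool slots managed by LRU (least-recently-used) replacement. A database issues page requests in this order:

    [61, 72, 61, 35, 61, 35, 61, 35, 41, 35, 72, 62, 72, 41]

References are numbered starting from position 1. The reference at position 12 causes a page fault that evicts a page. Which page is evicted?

61

pos 1: 61: fault, frames (61)
pos 2: 72: fault, frames (61 72)
pos 3: 61: hit
pos 4: 35: fault, frames (72 61 35)
pos 5: 61: hit
pos 6: 35: hit
pos 7: 61: hit
pos 8: 35: hit
pos 9: 41: fault, frames (72 61 35 41)
pos 10: 35: hit
pos 11: 72: hit
pos 12: 62: fault, evict 61, frames (41 35 72 62)
At position 12, page 61 is evicted.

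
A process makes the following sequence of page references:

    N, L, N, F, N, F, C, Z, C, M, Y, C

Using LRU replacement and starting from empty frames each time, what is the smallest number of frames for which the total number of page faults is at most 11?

f=1: 12 faults
f=2: 8 faults
f=3: 7 faults
f=4: 7 faults
f=5: 7 faults
f=6: 7 faults
f=7: 7 faults
Smallest f with faults ≤ 11 is 2.

2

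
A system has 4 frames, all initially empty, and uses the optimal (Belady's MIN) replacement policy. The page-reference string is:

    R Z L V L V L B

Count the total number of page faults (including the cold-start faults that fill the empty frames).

R → fault, frames [R]
Z → fault, frames [R, Z]
L → fault, frames [R, Z, L]
V → fault, frames [R, Z, L, V]
L → hit
V → hit
L → hit
B → fault, evict V, frames [R, Z, L, B]
Page faults: 5.

5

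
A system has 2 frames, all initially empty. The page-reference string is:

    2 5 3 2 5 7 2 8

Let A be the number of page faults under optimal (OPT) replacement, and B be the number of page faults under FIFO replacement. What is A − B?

-2

Under OPT: F F F . F F . F → 6 faults.
Under FIFO: F F F F F F F F → 8 faults.
A − B = 6 − 8 = -2.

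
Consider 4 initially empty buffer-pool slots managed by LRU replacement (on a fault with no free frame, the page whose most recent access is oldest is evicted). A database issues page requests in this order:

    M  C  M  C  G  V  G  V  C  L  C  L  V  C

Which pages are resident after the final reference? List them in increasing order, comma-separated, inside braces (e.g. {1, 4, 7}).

M: fault, frames [M]
C: fault, frames [M, C]
M: hit
C: hit
G: fault, frames [M, C, G]
V: fault, frames [M, C, G, V]
G: hit
V: hit
C: hit
L: fault, evict M, frames [G, V, C, L]
C: hit
L: hit
V: hit
C: hit

{C, G, L, V}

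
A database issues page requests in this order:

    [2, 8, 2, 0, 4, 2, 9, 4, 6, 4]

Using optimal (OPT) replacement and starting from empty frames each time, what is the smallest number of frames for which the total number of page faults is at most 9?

f=1: 10 faults
f=2: 6 faults
f=3: 6 faults
f=4: 6 faults
f=5: 6 faults
f=6: 6 faults
Smallest f with faults ≤ 9 is 2.

2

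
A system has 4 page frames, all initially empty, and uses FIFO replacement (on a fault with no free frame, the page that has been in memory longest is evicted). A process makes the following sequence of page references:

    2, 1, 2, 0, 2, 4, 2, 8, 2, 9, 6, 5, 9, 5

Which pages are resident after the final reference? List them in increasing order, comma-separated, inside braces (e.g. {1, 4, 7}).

{2, 5, 6, 9}

2: fault, frames {2}
1: fault, frames {2,1}
2: hit
0: fault, frames {2,1,0}
2: hit
4: fault, frames {2,1,0,4}
2: hit
8: fault, evict 2, frames {1,0,4,8}
2: fault, evict 1, frames {0,4,8,2}
9: fault, evict 0, frames {4,8,2,9}
6: fault, evict 4, frames {8,2,9,6}
5: fault, evict 8, frames {2,9,6,5}
9: hit
5: hit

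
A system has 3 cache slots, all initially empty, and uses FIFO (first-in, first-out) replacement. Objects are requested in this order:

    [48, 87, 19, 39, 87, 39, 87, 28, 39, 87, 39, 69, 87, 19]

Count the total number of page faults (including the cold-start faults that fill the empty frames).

48 → fault, frames (48)
87 → fault, frames (48 87)
19 → fault, frames (48 87 19)
39 → fault, evict 48, frames (87 19 39)
87 → hit
39 → hit
87 → hit
28 → fault, evict 87, frames (19 39 28)
39 → hit
87 → fault, evict 19, frames (39 28 87)
39 → hit
69 → fault, evict 39, frames (28 87 69)
87 → hit
19 → fault, evict 28, frames (87 69 19)
Page faults: 8.

8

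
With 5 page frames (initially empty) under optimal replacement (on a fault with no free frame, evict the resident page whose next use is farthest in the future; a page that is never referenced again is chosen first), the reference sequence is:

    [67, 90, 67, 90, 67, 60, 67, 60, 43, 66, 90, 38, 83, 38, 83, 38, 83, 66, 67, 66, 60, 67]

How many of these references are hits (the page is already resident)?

67 → fault, frames [67]
90 → fault, frames [67, 90]
67 → hit
90 → hit
67 → hit
60 → fault, frames [67, 90, 60]
67 → hit
60 → hit
43 → fault, frames [67, 90, 60, 43]
66 → fault, frames [67, 90, 60, 43, 66]
90 → hit
38 → fault, evict 43, frames [67, 90, 60, 66, 38]
83 → fault, evict 90, frames [67, 60, 66, 38, 83]
38 → hit
83 → hit
38 → hit
83 → hit
66 → hit
67 → hit
66 → hit
60 → hit
67 → hit
Hits: 15.

15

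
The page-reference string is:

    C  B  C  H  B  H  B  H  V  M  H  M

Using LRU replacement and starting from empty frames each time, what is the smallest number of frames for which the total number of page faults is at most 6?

f=1: 12 faults
f=2: 7 faults
f=3: 5 faults
f=4: 5 faults
f=5: 5 faults
Smallest f with faults ≤ 6 is 3.

3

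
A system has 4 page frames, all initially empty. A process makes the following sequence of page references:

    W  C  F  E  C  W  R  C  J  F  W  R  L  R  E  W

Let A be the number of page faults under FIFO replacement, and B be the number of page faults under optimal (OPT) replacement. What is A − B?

Under FIFO: F F F F . . F . F . F . F . F . → 9 faults.
Under OPT: F F F F . . F . F . . . F . F . → 8 faults.
A − B = 9 − 8 = 1.

1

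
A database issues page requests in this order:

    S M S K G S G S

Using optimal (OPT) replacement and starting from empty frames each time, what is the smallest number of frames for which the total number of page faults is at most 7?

f=1: 8 faults
f=2: 4 faults
f=3: 4 faults
f=4: 4 faults
Smallest f with faults ≤ 7 is 2.

2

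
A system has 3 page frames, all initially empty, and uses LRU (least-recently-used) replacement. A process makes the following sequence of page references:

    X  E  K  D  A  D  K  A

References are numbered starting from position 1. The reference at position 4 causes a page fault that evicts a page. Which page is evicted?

pos 1: X -> miss, frames {X}
pos 2: E -> miss, frames {X,E}
pos 3: K -> miss, frames {X,E,K}
pos 4: D -> miss, evict X, frames {E,K,D}
At position 4, page X is evicted.

X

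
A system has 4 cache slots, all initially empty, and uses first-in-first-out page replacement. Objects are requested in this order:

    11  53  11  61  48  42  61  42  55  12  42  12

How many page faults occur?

7

11: fault, frames {11}
53: fault, frames {11,53}
11: hit
61: fault, frames {11,53,61}
48: fault, frames {11,53,61,48}
42: fault, evict 11, frames {53,61,48,42}
61: hit
42: hit
55: fault, evict 53, frames {61,48,42,55}
12: fault, evict 61, frames {48,42,55,12}
42: hit
12: hit
Page faults: 7.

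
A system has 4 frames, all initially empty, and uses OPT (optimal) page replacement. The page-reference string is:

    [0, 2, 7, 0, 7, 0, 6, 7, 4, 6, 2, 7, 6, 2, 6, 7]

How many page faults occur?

0 -> fault, frames {0}
2 -> fault, frames {0,2}
7 -> fault, frames {0,2,7}
0 -> hit
7 -> hit
0 -> hit
6 -> fault, frames {0,2,7,6}
7 -> hit
4 -> fault, evict 0, frames {2,7,6,4}
6 -> hit
2 -> hit
7 -> hit
6 -> hit
2 -> hit
6 -> hit
7 -> hit
Page faults: 5.

5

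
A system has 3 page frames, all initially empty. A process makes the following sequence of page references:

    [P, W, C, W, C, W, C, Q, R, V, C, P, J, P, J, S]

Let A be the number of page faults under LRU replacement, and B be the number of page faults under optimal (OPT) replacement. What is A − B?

Under LRU: F F F . . . . F F F F F F . . F → 10 faults.
Under OPT: F F F . . . . F F F . . F . . F → 8 faults.
A − B = 10 − 8 = 2.

2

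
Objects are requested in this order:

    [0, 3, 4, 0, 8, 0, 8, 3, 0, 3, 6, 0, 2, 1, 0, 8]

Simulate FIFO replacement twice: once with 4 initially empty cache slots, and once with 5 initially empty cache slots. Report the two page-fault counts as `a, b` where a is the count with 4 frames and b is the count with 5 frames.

4 frames: F F F . F . . . . . F F F F . F → 9 faults.
5 frames: F F F . F . . . . . F . F F F . → 8 faults.
8 < 9: adding a frame reduced faults, as is typical.

9, 8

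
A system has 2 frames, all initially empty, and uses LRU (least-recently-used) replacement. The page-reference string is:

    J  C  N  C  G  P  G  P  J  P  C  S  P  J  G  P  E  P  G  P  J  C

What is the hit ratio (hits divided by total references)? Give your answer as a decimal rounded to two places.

0.27

J → miss, frames [J]
C → miss, frames [J, C]
N → miss, evict J, frames [C, N]
C → hit
G → miss, evict N, frames [C, G]
P → miss, evict C, frames [G, P]
G → hit
P → hit
J → miss, evict G, frames [P, J]
P → hit
C → miss, evict J, frames [P, C]
S → miss, evict P, frames [C, S]
P → miss, evict C, frames [S, P]
J → miss, evict S, frames [P, J]
G → miss, evict P, frames [J, G]
P → miss, evict J, frames [G, P]
E → miss, evict G, frames [P, E]
P → hit
G → miss, evict E, frames [P, G]
P → hit
J → miss, evict G, frames [P, J]
C → miss, evict P, frames [J, C]
Hits: 6 of 22 references → 6/22 = 0.2727.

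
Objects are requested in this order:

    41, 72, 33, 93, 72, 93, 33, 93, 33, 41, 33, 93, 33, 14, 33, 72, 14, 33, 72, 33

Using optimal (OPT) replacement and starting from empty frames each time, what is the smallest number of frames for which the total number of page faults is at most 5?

f=1: 20 faults
f=2: 10 faults
f=3: 7 faults
f=4: 5 faults
f=5: 5 faults
Smallest f with faults ≤ 5 is 4.

4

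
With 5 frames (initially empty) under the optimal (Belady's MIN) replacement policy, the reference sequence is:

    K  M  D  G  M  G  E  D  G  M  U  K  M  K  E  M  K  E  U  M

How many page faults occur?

K: fault, frames {K}
M: fault, frames {K,M}
D: fault, frames {K,M,D}
G: fault, frames {K,M,D,G}
M: hit
G: hit
E: fault, frames {K,M,D,G,E}
D: hit
G: hit
M: hit
U: fault, evict G, frames {K,M,D,E,U}
K: hit
M: hit
K: hit
E: hit
M: hit
K: hit
E: hit
U: hit
M: hit
Page faults: 6.

6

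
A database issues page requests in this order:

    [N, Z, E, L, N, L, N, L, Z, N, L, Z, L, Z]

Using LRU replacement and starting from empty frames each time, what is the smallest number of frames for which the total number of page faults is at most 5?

4

f=1: 14 faults
f=2: 9 faults
f=3: 6 faults
f=4: 4 faults
Smallest f with faults ≤ 5 is 4.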